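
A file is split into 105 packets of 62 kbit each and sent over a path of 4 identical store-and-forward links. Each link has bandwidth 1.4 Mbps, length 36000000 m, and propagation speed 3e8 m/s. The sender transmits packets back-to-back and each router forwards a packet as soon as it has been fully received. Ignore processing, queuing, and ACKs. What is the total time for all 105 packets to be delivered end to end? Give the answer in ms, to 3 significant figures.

Per-hop transmission t_tx = L/R = 62000/1400000 = 44.2857 ms.
Per-hop propagation t_prop = 36000000/300000000 = 120 ms.
Pipeline fill: first packet needs 4·t_tx to clear all hops; remaining 104 packets each add one t_tx.
Total = (4+105-1)·t_tx + 4·t_prop = 108·44.2857 + 4·120 = 5260 ms.

5260 ms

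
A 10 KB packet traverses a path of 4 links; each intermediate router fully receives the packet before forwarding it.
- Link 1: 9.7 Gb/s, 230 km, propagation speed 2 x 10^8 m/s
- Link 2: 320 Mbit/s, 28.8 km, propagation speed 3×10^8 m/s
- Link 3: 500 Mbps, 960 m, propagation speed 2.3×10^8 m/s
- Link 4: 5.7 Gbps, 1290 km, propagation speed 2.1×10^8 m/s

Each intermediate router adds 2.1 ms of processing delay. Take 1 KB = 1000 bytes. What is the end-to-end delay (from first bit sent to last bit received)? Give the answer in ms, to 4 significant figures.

L = 80000 bits.
Transmission delays (L/R per hop): 0.00824742, 0.25, 0.16, 0.0140351 ms; sum = 0.432283 ms.
Propagation delays (d/s per hop): 1.15, 0.096, 0.00417391, 6.14286 ms; sum = 7.39303 ms.
Processing at 3 router(s): 3 × 2.1 ms = 6.3 ms.
End-to-end = 14.13 ms.

14.13 ms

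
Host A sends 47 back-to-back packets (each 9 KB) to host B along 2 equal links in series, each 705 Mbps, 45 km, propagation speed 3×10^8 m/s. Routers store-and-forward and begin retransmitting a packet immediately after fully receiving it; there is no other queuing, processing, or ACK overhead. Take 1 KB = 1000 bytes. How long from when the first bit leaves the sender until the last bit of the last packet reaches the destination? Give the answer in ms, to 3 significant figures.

Per-hop transmission t_tx = L/R = 72000/705000000 = 0.102128 ms.
Per-hop propagation t_prop = 45000/300000000 = 0.15 ms.
Pipeline fill: first packet needs 2·t_tx to clear all hops; remaining 46 packets each add one t_tx.
Total = (2+47-1)·t_tx + 2·t_prop = 48·0.102128 + 2·0.15 = 5.20 ms.

5.20 ms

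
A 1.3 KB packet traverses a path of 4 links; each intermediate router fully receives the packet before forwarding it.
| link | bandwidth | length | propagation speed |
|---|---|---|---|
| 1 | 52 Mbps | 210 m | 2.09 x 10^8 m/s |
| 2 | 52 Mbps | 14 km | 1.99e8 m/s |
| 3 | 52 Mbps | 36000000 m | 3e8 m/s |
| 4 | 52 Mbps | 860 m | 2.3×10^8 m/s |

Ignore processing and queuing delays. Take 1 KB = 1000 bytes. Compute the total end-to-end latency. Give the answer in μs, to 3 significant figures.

121000 μs

L = 10400 bits.
Transmission delay per hop = L/R = 10400/52000000 = 200 μs; 4 hops → 800 μs.
Propagation delays (d/s per hop): 1.00478, 70.3518, 120000, 3.73913 μs; sum = 120075 μs.
End-to-end = 121000 μs.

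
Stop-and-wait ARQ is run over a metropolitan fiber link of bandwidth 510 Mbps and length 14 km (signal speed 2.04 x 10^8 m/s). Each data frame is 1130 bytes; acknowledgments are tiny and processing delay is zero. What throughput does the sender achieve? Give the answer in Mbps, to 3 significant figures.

58.3 Mbps

t_tx = L/R = 9040/510000000 = 1.77255e-05 s.
t_prop = 14000/204000000 = 6.86275e-05 s; RTT = 0.000137255 s.
Cycle = t_tx + RTT = 0.00015498 s.
Throughput = L / cycle = 9040 / 0.00015498 = 58.3 Mbps.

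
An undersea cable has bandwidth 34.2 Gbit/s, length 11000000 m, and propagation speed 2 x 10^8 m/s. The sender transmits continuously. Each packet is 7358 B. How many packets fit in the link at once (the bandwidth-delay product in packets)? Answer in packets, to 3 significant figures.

Propagation delay = 11000000 / 200000000 = 0.055 s.
BDP = R × t_prop = 3.42e+10 × 0.055 = 1881000000 bits.
In packets of 58864 bits: 32000 packets.

32000 packets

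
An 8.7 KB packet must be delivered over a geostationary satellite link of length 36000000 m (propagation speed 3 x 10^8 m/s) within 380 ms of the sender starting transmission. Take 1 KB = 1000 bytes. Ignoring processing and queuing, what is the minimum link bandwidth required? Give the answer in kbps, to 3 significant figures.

L = 69600 bits.
Propagation delay = 36000000 / 300000000 = 120 ms.
Transmission budget = 380 − 120 = 260 ms.
R ≥ L / t_tx = 69600 bits / 0.26 s = 268 kbps.

268 kbps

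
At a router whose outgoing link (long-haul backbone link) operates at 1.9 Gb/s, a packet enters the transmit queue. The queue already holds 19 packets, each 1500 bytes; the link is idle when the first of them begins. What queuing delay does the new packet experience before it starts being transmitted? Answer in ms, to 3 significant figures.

0.120 ms

Each queued packet: L/R = 12000/1900000000 = 0.00631579 ms.
19 queued → 0.12 ms.
Queuing delay = 0.120 ms.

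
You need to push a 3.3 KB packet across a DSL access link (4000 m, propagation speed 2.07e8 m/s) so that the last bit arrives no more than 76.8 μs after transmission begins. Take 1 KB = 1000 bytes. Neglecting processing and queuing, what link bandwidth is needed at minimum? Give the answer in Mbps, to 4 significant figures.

L = 26400 bits.
Propagation delay = 4000 / 2.07e+08 = 19.3237 μs.
Transmission budget = 76.8 − 19.3237 = 57.4763 μs.
R ≥ L / t_tx = 26400 bits / 5.74763e-05 s = 459.3 Mbps.

459.3 Mbps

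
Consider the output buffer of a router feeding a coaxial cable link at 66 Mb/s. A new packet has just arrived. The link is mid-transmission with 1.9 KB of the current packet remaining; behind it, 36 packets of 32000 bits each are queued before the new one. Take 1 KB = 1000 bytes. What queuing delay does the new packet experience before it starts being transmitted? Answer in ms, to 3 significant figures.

Each queued packet: L/R = 32000/66000000 = 0.484848 ms.
36 queued → 17.4545 ms.
Plus remaining 15200 bits of current packet: 0.230303 ms.
Queuing delay = 17.7 ms.

17.7 ms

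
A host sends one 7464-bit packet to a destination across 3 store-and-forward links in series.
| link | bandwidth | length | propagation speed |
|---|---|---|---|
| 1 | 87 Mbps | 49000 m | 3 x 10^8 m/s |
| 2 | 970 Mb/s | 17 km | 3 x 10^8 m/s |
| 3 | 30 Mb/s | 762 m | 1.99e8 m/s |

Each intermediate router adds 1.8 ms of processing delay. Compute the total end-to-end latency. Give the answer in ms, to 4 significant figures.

Transmission delays (L/R per hop): 0.0857931, 0.00769485, 0.2488 ms; sum = 0.342288 ms.
Propagation delays (d/s per hop): 0.163333, 0.0566667, 0.00382915 ms; sum = 0.223829 ms.
Processing at 2 router(s): 2 × 1.8 ms = 3.6 ms.
End-to-end = 4.166 ms.

4.166 ms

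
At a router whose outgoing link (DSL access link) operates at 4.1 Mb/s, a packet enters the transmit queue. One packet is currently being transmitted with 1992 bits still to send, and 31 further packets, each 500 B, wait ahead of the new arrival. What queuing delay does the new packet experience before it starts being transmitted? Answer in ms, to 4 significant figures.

30.73 ms

Each queued packet: L/R = 4000/4.1e+06 = 0.97561 ms.
31 queued → 30.2439 ms.
Plus remaining 1992 bits of current packet: 0.485854 ms.
Queuing delay = 30.73 ms.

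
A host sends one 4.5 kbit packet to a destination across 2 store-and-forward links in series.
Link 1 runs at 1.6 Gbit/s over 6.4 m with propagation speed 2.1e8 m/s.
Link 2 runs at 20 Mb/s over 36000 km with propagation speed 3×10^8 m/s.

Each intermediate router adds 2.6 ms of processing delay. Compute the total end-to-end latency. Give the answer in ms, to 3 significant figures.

L = 4500 bits.
Transmission delays (L/R per hop): 0.0028125, 0.225 ms; sum = 0.227813 ms.
Propagation delays (d/s per hop): 3.04762e-05, 120 ms; sum = 120 ms.
Processing at 1 router(s): 1 × 2.6 ms = 2.6 ms.
End-to-end = 123 ms.

123 ms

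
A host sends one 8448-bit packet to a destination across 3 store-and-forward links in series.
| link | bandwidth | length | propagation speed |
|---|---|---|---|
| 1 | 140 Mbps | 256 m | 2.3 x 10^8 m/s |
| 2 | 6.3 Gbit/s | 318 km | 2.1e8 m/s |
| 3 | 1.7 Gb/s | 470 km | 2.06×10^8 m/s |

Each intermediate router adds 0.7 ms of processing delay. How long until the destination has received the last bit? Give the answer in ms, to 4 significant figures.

Transmission delays (L/R per hop): 0.0603429, 0.00134095, 0.00496941 ms; sum = 0.0666532 ms.
Propagation delays (d/s per hop): 0.00111304, 1.51429, 2.28155 ms; sum = 3.79695 ms.
Processing at 2 router(s): 2 × 0.7 ms = 1.4 ms.
End-to-end = 5.264 ms.

5.264 ms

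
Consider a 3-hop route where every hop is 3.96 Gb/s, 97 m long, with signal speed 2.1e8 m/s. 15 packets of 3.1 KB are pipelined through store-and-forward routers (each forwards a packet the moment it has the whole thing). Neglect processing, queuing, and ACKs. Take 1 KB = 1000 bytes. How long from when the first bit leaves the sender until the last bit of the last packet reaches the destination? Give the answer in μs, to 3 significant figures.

108 μs

Per-hop transmission t_tx = L/R = 24800/3960000000 = 6.26263 μs.
Per-hop propagation t_prop = 97/210000000 = 0.461905 μs.
Pipeline fill: first packet needs 3·t_tx to clear all hops; remaining 14 packets each add one t_tx.
Total = (3+15-1)·t_tx + 3·t_prop = 17·6.26263 + 3·0.461905 = 108 μs.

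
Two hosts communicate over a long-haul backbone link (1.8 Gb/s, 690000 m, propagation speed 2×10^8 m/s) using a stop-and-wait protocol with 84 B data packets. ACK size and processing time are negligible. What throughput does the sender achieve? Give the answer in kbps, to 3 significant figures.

t_tx = L/R = 672/1800000000 = 3.73333e-07 s.
t_prop = 690000/200000000 = 0.00345 s; RTT = 0.0069 s.
Cycle = t_tx + RTT = 0.00690037 s.
Throughput = L / cycle = 672 / 0.00690037 = 97.4 kbps.

97.4 kbps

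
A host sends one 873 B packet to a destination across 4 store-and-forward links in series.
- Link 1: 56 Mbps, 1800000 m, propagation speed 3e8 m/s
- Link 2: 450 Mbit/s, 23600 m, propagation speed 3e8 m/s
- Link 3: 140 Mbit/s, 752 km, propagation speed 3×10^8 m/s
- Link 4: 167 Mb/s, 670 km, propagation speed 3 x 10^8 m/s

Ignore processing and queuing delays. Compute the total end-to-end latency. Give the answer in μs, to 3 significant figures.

L = 873 × 8 = 6984 bits.
Transmission delays (L/R per hop): 124.714, 15.52, 49.8857, 41.8204 μs; sum = 231.94 μs.
Propagation delays (d/s per hop): 6000, 78.6667, 2506.67, 2233.33 μs; sum = 10818.7 μs.
End-to-end = 11100 μs.

11100 μs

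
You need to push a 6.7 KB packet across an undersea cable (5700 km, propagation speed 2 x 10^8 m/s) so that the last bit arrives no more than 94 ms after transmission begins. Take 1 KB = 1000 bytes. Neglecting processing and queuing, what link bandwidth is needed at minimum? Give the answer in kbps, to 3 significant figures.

L = 53600 bits.
Propagation delay = 5700000 / 200000000 = 28.5 ms.
Transmission budget = 94 − 28.5 = 65.5 ms.
R ≥ L / t_tx = 53600 bits / 0.0655 s = 818 kbps.

818 kbps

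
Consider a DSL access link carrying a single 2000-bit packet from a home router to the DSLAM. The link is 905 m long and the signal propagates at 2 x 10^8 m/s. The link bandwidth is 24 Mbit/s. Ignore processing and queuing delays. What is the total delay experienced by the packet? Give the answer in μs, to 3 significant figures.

Transmission delay = L/R = 2000 / 24000000 = 83.3333 μs.
Propagation delay = d/s = 905 m / 200000000 m/s = 4.525 μs.
Total = 87.9 μs.

87.9 μs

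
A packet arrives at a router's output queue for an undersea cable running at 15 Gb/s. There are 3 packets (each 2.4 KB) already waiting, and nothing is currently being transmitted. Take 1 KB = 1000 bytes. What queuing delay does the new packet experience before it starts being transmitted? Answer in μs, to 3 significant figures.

Each queued packet: L/R = 19200/15000000000 = 1.28 μs.
3 queued → 3.84 μs.
Queuing delay = 3.84 μs.

3.84 μs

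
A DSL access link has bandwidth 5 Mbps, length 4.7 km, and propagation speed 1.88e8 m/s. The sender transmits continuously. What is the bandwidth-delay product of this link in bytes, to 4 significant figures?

Propagation delay = 4700 / 188000000 = 2.5e-05 s.
BDP = R × t_prop = 5000000 × 2.5e-05 = 125 bits.
In bytes: 125/8 = 15.63 bytes.

15.63 bytes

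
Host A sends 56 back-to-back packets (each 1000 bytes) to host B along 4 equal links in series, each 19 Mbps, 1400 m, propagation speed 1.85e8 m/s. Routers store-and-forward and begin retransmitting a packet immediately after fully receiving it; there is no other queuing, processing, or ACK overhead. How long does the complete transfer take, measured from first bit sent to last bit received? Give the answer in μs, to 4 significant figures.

Per-hop transmission t_tx = L/R = 8000/19000000 = 421.053 μs.
Per-hop propagation t_prop = 1400/185000000 = 7.56757 μs.
Pipeline fill: first packet needs 4·t_tx to clear all hops; remaining 55 packets each add one t_tx.
Total = (4+56-1)·t_tx + 4·t_prop = 59·421.053 + 4·7.56757 = 24870 μs.

24870 μs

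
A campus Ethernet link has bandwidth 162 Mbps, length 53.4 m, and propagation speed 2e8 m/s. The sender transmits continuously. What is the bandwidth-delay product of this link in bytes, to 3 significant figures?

Propagation delay = 53.4 / 200000000 = 2.67e-07 s.
BDP = R × t_prop = 162000000 × 2.67e-07 = 43.254 bits.
In bytes: 43.254/8 = 5.41 bytes.

5.41 bytes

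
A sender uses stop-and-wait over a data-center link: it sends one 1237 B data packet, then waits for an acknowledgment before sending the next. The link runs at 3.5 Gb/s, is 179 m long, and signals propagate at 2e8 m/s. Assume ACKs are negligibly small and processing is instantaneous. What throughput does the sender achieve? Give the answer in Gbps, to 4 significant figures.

t_tx = L/R = 9896/3500000000 = 2.82743e-06 s.
t_prop = 179/200000000 = 8.95e-07 s; RTT = 1.79e-06 s.
Cycle = t_tx + RTT = 4.61743e-06 s.
Throughput = L / cycle = 9896 / 4.61743e-06 = 2.143 Gbps.

2.143 Gbps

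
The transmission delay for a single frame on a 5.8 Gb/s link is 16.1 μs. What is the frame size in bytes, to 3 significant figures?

L = R × t_tx = 5800000000 b/s × 1.61e-05 s = 93380 bits.
In bytes: 93380 / 8 = 11700 bytes.

11700 bytes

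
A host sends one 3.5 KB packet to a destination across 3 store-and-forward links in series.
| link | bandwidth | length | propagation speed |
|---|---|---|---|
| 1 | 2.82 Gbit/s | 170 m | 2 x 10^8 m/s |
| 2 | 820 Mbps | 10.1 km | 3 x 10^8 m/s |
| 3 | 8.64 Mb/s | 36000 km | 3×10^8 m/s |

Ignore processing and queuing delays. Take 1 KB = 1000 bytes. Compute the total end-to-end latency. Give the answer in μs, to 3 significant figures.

123000 μs

L = 28000 bits.
Transmission delays (L/R per hop): 9.92908, 34.1463, 3240.74 μs; sum = 3284.82 μs.
Propagation delays (d/s per hop): 0.85, 33.6667, 120000 μs; sum = 120035 μs.
End-to-end = 123000 μs.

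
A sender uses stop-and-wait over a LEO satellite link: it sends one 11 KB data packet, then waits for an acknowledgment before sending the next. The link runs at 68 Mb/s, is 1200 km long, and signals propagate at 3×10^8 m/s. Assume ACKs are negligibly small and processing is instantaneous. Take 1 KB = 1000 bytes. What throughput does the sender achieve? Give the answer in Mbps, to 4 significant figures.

9.468 Mbps

t_tx = L/R = 88000/68000000 = 0.00129412 s.
t_prop = 1200000/300000000 = 0.004 s; RTT = 0.008 s.
Cycle = t_tx + RTT = 0.00929412 s.
Throughput = L / cycle = 88000 / 0.00929412 = 9.468 Mbps.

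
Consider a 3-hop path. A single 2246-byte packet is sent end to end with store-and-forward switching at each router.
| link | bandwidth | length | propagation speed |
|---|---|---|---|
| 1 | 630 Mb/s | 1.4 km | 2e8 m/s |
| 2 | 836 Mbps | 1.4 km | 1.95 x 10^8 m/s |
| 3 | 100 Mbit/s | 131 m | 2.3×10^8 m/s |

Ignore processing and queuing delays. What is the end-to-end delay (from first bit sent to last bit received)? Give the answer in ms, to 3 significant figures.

0.244 ms

L = 2246 × 8 = 17968 bits.
Transmission delays (L/R per hop): 0.0285206, 0.0214928, 0.17968 ms; sum = 0.229693 ms.
Propagation delays (d/s per hop): 0.007, 0.00717949, 0.000569565 ms; sum = 0.0147491 ms.
End-to-end = 0.244 ms.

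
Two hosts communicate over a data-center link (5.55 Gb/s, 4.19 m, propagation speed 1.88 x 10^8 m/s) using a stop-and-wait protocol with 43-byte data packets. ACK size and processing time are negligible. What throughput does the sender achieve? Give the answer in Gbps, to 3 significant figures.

3.23 Gbps

t_tx = L/R = 344/5550000000 = 6.1982e-08 s.
t_prop = 4.19/188000000 = 2.22872e-08 s; RTT = 4.45745e-08 s.
Cycle = t_tx + RTT = 1.06556e-07 s.
Throughput = L / cycle = 344 / 1.06556e-07 = 3.23 Gbps.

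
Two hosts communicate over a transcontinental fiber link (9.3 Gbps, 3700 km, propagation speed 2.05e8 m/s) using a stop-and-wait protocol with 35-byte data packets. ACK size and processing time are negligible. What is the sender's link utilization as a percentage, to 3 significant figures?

0.0000834 %

t_tx = L/R = 280/9300000000 = 3.01075e-08 s.
t_prop = 3700000/2.05e+08 = 0.0180488 s; RTT = 0.0360976 s.
Cycle = t_tx + RTT = 0.0360976 s.
Utilization = t_tx / cycle = 3.01075e-08/0.0360976 = 0.0000834 %.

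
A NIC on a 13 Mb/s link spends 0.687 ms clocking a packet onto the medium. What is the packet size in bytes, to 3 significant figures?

L = R × t_tx = 13000000 b/s × 0.000687 s = 8931 bits.
In bytes: 8931 / 8 = 1120 bytes.

1120 bytes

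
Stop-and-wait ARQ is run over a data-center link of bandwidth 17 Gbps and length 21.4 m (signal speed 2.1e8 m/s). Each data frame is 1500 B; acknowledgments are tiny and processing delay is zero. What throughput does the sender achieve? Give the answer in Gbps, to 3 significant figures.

t_tx = L/R = 12000/17000000000 = 7.05882e-07 s.
t_prop = 21.4/210000000 = 1.01905e-07 s; RTT = 2.0381e-07 s.
Cycle = t_tx + RTT = 9.09692e-07 s.
Throughput = L / cycle = 12000 / 9.09692e-07 = 13.2 Gbps.

13.2 Gbps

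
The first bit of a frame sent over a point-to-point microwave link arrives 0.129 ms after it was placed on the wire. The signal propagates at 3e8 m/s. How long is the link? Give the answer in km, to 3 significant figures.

38.7 km

d = s × t_prop = 300000000 × 0.000129 = 38.7 km.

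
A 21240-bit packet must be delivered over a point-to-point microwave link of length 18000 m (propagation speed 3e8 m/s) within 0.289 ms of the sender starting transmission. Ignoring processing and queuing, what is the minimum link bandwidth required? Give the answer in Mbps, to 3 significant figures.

92.8 Mbps

Propagation delay = 18000 / 300000000 = 0.06 ms.
Transmission budget = 0.289 − 0.06 = 0.229 ms.
R ≥ L / t_tx = 21240 bits / 0.000229 s = 92.8 Mbps.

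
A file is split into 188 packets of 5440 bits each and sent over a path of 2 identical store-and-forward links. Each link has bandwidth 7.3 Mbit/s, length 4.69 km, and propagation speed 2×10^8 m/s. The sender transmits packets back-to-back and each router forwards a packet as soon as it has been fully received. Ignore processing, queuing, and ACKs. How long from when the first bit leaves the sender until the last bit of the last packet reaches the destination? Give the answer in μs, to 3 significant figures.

141000 μs

Per-hop transmission t_tx = L/R = 5440/7300000 = 745.205 μs.
Per-hop propagation t_prop = 4690/200000000 = 23.45 μs.
Pipeline fill: first packet needs 2·t_tx to clear all hops; remaining 187 packets each add one t_tx.
Total = (2+188-1)·t_tx + 2·t_prop = 189·745.205 + 2·23.45 = 141000 μs.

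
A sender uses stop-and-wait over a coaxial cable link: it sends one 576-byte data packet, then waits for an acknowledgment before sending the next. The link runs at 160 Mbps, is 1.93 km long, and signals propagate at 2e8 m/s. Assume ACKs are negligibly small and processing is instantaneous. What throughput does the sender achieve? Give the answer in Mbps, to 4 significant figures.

t_tx = L/R = 4608/160000000 = 2.88e-05 s.
t_prop = 1930/200000000 = 9.65e-06 s; RTT = 1.93e-05 s.
Cycle = t_tx + RTT = 4.81e-05 s.
Throughput = L / cycle = 4608 / 4.81e-05 = 95.80 Mbps.

95.80 Mbps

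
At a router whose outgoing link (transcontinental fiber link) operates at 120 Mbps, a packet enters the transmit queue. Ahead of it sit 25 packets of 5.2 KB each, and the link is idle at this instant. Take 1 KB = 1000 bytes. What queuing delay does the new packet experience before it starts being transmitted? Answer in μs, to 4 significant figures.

8667 μs

Each queued packet: L/R = 41600/120000000 = 346.667 μs.
25 queued → 8666.67 μs.
Queuing delay = 8667 μs.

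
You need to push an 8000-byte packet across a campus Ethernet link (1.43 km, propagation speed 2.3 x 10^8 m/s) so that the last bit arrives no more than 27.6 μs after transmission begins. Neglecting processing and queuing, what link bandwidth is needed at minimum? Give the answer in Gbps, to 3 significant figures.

2.99 Gbps

L = 64000 bits.
Propagation delay = 1430 / 2.3e+08 = 6.21739 μs.
Transmission budget = 27.6 − 6.21739 = 21.3826 μs.
R ≥ L / t_tx = 64000 bits / 2.13826e-05 s = 2.99 Gbps.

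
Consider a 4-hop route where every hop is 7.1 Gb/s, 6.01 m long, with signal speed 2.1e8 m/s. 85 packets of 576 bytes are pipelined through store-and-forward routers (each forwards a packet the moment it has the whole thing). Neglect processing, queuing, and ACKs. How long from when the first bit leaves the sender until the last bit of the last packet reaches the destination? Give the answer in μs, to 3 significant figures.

Per-hop transmission t_tx = L/R = 4608/7100000000 = 0.649014 μs.
Per-hop propagation t_prop = 6.01/210000000 = 0.028619 μs.
Pipeline fill: first packet needs 4·t_tx to clear all hops; remaining 84 packets each add one t_tx.
Total = (4+85-1)·t_tx + 4·t_prop = 88·0.649014 + 4·0.028619 = 57.2 μs.

57.2 μs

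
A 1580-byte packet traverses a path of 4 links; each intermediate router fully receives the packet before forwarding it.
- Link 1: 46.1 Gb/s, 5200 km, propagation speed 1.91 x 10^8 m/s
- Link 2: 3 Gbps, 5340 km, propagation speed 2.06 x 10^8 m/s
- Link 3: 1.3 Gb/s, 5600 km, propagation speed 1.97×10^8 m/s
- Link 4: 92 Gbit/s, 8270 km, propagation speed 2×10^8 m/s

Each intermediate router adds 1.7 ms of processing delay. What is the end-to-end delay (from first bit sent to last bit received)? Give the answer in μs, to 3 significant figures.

128000 μs

L = 1580 × 8 = 12640 bits.
Transmission delays (L/R per hop): 0.274187, 4.21333, 9.72308, 0.137391 μs; sum = 14.348 μs.
Propagation delays (d/s per hop): 27225.1, 25922.3, 28426.4, 41350 μs; sum = 122924 μs.
Processing at 3 router(s): 3 × 1.7 ms = 5100 μs.
End-to-end = 128000 μs.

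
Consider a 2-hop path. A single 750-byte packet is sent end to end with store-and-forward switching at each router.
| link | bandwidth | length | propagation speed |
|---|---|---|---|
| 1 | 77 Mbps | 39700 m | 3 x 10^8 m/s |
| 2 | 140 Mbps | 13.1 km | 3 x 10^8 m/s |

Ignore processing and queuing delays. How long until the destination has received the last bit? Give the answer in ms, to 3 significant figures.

0.297 ms

L = 750 × 8 = 6000 bits.
Transmission delays (L/R per hop): 0.0779221, 0.0428571 ms; sum = 0.120779 ms.
Propagation delays (d/s per hop): 0.132333, 0.0436667 ms; sum = 0.176 ms.
End-to-end = 0.297 ms.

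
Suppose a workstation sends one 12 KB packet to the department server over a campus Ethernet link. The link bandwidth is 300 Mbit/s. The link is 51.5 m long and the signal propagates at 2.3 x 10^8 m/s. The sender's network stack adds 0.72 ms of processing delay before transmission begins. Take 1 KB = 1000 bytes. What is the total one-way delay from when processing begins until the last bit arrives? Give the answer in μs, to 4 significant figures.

1040 μs

L = 96000 bits.
Transmission delay = L/R = 96000 / 300000000 = 320 μs.
Propagation delay = d/s = 51.5 m / 2.3e+08 m/s = 0.223913 μs.
Plus processing delay 0.72 ms = 720 μs.
Total = 1040 μs.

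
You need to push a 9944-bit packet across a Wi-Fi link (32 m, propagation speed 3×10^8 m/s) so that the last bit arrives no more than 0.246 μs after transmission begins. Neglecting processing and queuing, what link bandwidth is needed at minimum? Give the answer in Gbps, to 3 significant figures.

Propagation delay = 32 / 300000000 = 0.106667 μs.
Transmission budget = 0.246 − 0.106667 = 0.139333 μs.
R ≥ L / t_tx = 9944 bits / 1.39333e-07 s = 71.4 Gbps.

71.4 Gbps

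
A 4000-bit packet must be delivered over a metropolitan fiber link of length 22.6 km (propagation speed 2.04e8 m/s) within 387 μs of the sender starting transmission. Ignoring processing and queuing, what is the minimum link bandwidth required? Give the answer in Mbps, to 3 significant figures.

Propagation delay = 22600 / 204000000 = 110.784 μs.
Transmission budget = 387 − 110.784 = 276.216 μs.
R ≥ L / t_tx = 4000 bits / 0.000276216 s = 14.5 Mbps.

14.5 Mbps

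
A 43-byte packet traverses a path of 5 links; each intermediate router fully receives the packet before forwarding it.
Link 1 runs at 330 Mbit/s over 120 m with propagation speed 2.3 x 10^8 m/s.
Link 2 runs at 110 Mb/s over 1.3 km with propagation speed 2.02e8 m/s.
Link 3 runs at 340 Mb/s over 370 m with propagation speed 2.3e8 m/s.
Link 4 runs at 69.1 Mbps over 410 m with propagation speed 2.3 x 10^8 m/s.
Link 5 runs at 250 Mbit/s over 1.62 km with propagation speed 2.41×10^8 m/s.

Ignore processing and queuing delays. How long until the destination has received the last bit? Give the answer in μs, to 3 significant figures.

28.6 μs

L = 43 × 8 = 344 bits.
Transmission delays (L/R per hop): 1.04242, 3.12727, 1.01176, 4.97829, 1.376 μs; sum = 11.5358 μs.
Propagation delays (d/s per hop): 0.521739, 6.43564, 1.6087, 1.78261, 6.72199 μs; sum = 17.0707 μs.
End-to-end = 28.6 μs.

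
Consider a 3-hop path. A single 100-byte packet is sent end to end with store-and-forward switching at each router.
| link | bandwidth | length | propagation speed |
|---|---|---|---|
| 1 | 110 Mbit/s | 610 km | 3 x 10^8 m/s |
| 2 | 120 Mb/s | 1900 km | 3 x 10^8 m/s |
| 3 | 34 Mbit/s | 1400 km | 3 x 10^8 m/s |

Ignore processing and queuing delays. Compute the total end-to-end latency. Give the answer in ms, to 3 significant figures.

L = 100 × 8 = 800 bits.
Transmission delays (L/R per hop): 0.00727273, 0.00666667, 0.0235294 ms; sum = 0.0374688 ms.
Propagation delays (d/s per hop): 2.03333, 6.33333, 4.66667 ms; sum = 13.0333 ms.
End-to-end = 13.1 ms.

13.1 ms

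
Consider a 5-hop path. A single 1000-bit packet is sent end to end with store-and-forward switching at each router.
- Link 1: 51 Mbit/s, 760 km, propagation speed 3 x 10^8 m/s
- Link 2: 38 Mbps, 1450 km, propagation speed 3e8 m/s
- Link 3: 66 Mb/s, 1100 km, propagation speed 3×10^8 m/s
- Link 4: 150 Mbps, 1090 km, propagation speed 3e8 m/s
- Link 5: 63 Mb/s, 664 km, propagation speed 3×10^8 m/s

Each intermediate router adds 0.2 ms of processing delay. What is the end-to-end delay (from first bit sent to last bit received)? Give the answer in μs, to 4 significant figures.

Transmission delays (L/R per hop): 19.6078, 26.3158, 15.1515, 6.66667, 15.873 μs; sum = 83.6148 μs.
Propagation delays (d/s per hop): 2533.33, 4833.33, 3666.67, 3633.33, 2213.33 μs; sum = 16880 μs.
Processing at 4 router(s): 4 × 0.2 ms = 800 μs.
End-to-end = 17760 μs.

17760 μs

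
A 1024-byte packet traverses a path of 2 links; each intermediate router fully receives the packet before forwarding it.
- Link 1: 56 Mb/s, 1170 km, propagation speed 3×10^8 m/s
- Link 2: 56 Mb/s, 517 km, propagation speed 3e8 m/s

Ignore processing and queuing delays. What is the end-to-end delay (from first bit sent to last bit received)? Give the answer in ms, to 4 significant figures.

5.916 ms

L = 1024 × 8 = 8192 bits.
Transmission delay per hop = L/R = 8192/56000000 = 0.146286 ms; 2 hops → 0.292571 ms.
Propagation delays (d/s per hop): 3.9, 1.72333 ms; sum = 5.62333 ms.
End-to-end = 5.916 ms.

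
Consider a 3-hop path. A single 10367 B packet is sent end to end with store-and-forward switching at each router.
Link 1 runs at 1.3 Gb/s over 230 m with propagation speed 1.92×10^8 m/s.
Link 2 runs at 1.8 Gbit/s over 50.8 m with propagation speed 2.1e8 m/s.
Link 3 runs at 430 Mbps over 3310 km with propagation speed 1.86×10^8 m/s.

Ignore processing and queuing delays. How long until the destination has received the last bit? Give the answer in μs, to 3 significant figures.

L = 10367 × 8 = 82936 bits.
Transmission delays (L/R per hop): 63.7969, 46.0756, 192.874 μs; sum = 302.747 μs.
Propagation delays (d/s per hop): 1.19792, 0.241905, 17795.7 μs; sum = 17797.1 μs.
End-to-end = 18100 μs.

18100 μs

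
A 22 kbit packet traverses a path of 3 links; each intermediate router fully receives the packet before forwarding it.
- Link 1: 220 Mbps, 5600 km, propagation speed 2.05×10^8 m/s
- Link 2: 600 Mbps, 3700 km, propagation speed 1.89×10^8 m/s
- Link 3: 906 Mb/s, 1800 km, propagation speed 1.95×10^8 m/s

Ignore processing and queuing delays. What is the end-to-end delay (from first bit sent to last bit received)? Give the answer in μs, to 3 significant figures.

L = 22000 bits.
Transmission delays (L/R per hop): 100, 36.6667, 24.2826 μs; sum = 160.949 μs.
Propagation delays (d/s per hop): 27317.1, 19576.7, 9230.77 μs; sum = 56124.6 μs.
End-to-end = 56300 μs.

56300 μs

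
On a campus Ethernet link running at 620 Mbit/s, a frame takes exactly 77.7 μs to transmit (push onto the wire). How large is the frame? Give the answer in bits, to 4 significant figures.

48170 bits

L = R × t_tx = 620000000 b/s × 7.77e-05 s = 48174 bits.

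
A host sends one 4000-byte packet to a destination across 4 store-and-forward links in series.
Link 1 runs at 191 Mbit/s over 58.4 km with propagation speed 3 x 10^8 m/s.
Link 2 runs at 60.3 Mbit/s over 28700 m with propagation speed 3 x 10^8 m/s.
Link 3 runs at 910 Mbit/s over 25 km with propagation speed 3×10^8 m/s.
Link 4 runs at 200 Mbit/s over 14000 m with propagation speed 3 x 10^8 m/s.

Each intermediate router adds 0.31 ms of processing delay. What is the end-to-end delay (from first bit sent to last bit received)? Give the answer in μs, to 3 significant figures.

2240 μs

L = 4000 × 8 = 32000 bits.
Transmission delays (L/R per hop): 167.539, 530.68, 35.1648, 160 μs; sum = 893.384 μs.
Propagation delays (d/s per hop): 194.667, 95.6667, 83.3333, 46.6667 μs; sum = 420.333 μs.
Processing at 3 router(s): 3 × 0.31 ms = 930 μs.
End-to-end = 2240 μs.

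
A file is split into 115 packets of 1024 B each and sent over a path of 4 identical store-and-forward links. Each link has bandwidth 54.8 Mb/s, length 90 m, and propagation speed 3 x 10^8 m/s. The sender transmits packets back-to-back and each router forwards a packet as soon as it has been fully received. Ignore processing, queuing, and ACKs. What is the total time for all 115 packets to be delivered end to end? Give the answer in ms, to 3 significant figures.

17.6 ms

Per-hop transmission t_tx = L/R = 8192/54800000 = 0.149489 ms.
Per-hop propagation t_prop = 90/300000000 = 0.0003 ms.
Pipeline fill: first packet needs 4·t_tx to clear all hops; remaining 114 packets each add one t_tx.
Total = (4+115-1)·t_tx + 4·t_prop = 118·0.149489 + 4·0.0003 = 17.6 ms.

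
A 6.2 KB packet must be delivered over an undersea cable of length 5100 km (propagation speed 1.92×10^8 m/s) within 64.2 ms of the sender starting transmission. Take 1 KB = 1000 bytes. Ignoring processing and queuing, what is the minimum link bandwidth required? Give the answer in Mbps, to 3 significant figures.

1.32 Mbps

L = 49600 bits.
Propagation delay = 5100000 / 192000000 = 26.5625 ms.
Transmission budget = 64.2 − 26.5625 = 37.6375 ms.
R ≥ L / t_tx = 49600 bits / 0.0376375 s = 1.32 Mbps.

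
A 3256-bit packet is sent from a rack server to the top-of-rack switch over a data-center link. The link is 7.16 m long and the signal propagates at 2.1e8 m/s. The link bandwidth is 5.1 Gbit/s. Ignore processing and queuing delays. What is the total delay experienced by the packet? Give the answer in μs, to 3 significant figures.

0.673 μs

Transmission delay = L/R = 3256 / 5100000000 = 0.638431 μs.
Propagation delay = d/s = 7.16 m / 210000000 m/s = 0.0340952 μs.
Total = 0.673 μs.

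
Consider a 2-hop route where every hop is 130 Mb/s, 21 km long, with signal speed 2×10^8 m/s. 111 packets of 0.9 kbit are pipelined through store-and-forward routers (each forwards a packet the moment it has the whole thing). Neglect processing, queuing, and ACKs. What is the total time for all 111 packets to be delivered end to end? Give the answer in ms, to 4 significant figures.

0.9854 ms

Per-hop transmission t_tx = L/R = 900/130000000 = 0.00692308 ms.
Per-hop propagation t_prop = 21000/200000000 = 0.105 ms.
Pipeline fill: first packet needs 2·t_tx to clear all hops; remaining 110 packets each add one t_tx.
Total = (2+111-1)·t_tx + 2·t_prop = 112·0.00692308 + 2·0.105 = 0.9854 ms.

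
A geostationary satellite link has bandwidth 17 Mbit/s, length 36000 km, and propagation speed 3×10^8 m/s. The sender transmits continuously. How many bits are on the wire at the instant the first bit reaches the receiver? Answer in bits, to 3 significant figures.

Propagation delay = 36000000 / 300000000 = 0.12 s.
BDP = R × t_prop = 17000000 × 0.12 = 2040000 bits.

2040000 bits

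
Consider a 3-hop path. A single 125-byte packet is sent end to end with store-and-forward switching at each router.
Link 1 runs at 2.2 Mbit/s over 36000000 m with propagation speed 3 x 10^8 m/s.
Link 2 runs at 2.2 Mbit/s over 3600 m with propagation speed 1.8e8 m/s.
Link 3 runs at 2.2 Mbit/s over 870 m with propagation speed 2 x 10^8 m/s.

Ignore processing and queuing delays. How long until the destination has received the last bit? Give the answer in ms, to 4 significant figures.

L = 125 × 8 = 1000 bits.
Transmission delay per hop = L/R = 1000/2200000 = 0.454545 ms; 3 hops → 1.36364 ms.
Propagation delays (d/s per hop): 120, 0.02, 0.00435 ms; sum = 120.024 ms.
End-to-end = 121.4 ms.

121.4 ms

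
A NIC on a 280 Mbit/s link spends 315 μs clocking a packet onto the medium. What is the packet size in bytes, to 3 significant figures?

11000 bytes

L = R × t_tx = 280000000 b/s × 0.000315 s = 88200 bits.
In bytes: 88200 / 8 = 11000 bytes.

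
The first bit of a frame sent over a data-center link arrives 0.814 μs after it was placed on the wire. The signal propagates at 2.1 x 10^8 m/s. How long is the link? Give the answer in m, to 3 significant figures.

171 m

d = s × t_prop = 210000000 × 8.14e-07 = 171 m.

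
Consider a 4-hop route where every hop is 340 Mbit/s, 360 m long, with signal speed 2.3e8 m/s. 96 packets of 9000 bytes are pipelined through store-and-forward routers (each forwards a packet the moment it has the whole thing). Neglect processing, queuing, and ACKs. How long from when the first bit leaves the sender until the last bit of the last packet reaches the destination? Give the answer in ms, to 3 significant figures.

Per-hop transmission t_tx = L/R = 72000/340000000 = 0.211765 ms.
Per-hop propagation t_prop = 360/2.3e+08 = 0.00156522 ms.
Pipeline fill: first packet needs 4·t_tx to clear all hops; remaining 95 packets each add one t_tx.
Total = (4+96-1)·t_tx + 4·t_prop = 99·0.211765 + 4·0.00156522 = 21.0 ms.

21.0 ms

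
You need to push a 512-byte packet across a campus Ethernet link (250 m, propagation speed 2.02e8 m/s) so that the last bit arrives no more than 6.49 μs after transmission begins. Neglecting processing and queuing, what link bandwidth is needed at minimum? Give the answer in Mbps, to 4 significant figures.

L = 4096 bits.
Propagation delay = 250 / 202000000 = 1.23762 μs.
Transmission budget = 6.49 − 1.23762 = 5.25238 μs.
R ≥ L / t_tx = 4096 bits / 5.25238e-06 s = 779.8 Mbps.

779.8 Mbps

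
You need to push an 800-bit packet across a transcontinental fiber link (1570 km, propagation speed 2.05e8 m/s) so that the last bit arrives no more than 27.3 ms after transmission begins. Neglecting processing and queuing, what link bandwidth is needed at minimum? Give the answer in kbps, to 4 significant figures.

Propagation delay = 1570000 / 2.05e+08 = 7.65854 ms.
Transmission budget = 27.3 − 7.65854 = 19.6415 ms.
R ≥ L / t_tx = 800 bits / 0.0196415 s = 40.73 kbps.

40.73 kbps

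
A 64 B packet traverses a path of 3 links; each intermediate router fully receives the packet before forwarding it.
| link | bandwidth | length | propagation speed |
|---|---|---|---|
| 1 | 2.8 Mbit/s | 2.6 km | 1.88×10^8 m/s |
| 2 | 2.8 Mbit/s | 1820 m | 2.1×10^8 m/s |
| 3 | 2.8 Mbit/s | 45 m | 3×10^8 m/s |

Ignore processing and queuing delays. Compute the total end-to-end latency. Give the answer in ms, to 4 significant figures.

L = 64 × 8 = 512 bits.
Transmission delay per hop = L/R = 512/2800000 = 0.182857 ms; 3 hops → 0.548571 ms.
Propagation delays (d/s per hop): 0.0138298, 0.00866667, 0.00015 ms; sum = 0.0226465 ms.
End-to-end = 0.5712 ms.

0.5712 ms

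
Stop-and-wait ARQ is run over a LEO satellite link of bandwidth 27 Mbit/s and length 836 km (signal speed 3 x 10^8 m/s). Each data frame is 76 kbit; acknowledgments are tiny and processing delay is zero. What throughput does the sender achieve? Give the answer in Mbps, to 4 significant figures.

t_tx = L/R = 76000/27000000 = 0.00281481 s.
t_prop = 836000/300000000 = 0.00278667 s; RTT = 0.00557333 s.
Cycle = t_tx + RTT = 0.00838815 s.
Throughput = L / cycle = 76000 / 0.00838815 = 9.060 Mbps.

9.060 Mbps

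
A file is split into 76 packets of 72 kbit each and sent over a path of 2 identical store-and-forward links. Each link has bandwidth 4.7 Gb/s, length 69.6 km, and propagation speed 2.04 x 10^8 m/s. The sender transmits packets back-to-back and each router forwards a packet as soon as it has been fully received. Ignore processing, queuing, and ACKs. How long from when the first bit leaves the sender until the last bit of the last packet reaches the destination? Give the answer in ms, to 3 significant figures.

1.86 ms

Per-hop transmission t_tx = L/R = 72000/4700000000 = 0.0153191 ms.
Per-hop propagation t_prop = 69600/204000000 = 0.341176 ms.
Pipeline fill: first packet needs 2·t_tx to clear all hops; remaining 75 packets each add one t_tx.
Total = (2+76-1)·t_tx + 2·t_prop = 77·0.0153191 + 2·0.341176 = 1.86 ms.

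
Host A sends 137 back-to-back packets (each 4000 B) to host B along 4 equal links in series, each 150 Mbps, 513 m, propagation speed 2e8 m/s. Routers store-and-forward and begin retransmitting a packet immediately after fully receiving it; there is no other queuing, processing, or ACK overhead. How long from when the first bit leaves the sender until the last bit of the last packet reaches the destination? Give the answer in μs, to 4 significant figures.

Per-hop transmission t_tx = L/R = 32000/150000000 = 213.333 μs.
Per-hop propagation t_prop = 513/200000000 = 2.565 μs.
Pipeline fill: first packet needs 4·t_tx to clear all hops; remaining 136 packets each add one t_tx.
Total = (4+137-1)·t_tx + 4·t_prop = 140·213.333 + 4·2.565 = 29880 μs.

29880 μs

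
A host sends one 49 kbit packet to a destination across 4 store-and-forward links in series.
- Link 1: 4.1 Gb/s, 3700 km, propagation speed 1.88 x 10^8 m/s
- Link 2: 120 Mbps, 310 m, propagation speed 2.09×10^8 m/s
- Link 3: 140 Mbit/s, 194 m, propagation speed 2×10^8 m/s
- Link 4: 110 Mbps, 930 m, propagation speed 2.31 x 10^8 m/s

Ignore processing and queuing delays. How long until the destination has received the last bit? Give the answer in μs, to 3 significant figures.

L = 49000 bits.
Transmission delays (L/R per hop): 11.9512, 408.333, 350, 445.455 μs; sum = 1215.74 μs.
Propagation delays (d/s per hop): 19680.9, 1.48325, 0.97, 4.02597 μs; sum = 19687.3 μs.
End-to-end = 20900 μs.

20900 μs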